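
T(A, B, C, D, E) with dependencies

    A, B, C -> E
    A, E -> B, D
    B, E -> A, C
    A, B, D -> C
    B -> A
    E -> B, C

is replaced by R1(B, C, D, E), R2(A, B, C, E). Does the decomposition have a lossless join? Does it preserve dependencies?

lossless and dependency-preserving

Lossless test: (B, C, E)⁺ = {A, B, C, D, E}, which contains all of one fragment — lossless.
Dependency preservation: A, E → B, D; A, B, D → C are not contained in any single fragment, but the restricted closure of each left-hand side across the fragments still reaches the right-hand side; the remaining FDs each lie inside some fragment. All dependencies are preserved.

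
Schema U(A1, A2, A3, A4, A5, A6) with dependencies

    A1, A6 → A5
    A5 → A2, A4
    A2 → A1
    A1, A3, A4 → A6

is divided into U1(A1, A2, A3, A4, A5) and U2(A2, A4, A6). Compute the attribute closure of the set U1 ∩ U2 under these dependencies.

U1 ∩ U2 = {A2, A4}.
A2 → A1 applies, adding A1
Closure: {A1, A2, A4}.

A1, A2, A4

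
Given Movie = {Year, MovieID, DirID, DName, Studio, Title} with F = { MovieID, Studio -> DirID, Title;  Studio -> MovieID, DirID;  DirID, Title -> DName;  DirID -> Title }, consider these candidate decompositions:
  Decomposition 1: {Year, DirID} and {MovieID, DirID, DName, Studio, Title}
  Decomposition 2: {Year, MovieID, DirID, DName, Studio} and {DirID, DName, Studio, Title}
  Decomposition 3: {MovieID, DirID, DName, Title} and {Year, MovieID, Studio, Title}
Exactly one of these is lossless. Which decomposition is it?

Decomposition 1: common = {DirID}, closure = {DirID, DName, Title} → lossy.
Decomposition 2: common = {DirID, DName, Studio}, closure = {MovieID, DirID, DName, Studio, Title} → lossless.
Decomposition 3: common = {MovieID, Title}, closure = {MovieID, Title} → lossy.

Decomposition 2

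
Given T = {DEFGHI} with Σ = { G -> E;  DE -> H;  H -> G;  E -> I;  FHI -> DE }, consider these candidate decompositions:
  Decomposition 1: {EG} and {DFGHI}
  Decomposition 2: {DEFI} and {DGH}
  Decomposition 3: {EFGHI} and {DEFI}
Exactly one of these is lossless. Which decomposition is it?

Decomposition 1: common = {G}, closure = {EGI} → lossless.
Decomposition 2: common = {D}, closure = {D} → lossy.
Decomposition 3: common = {EFI}, closure = {EFI} → lossy.

Decomposition 1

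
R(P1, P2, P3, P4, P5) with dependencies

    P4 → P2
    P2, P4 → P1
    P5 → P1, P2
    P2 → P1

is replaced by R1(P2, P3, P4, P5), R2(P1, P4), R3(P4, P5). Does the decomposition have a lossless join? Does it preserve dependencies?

lossless but not dependency-preserving

Lossless test (chase): Rows 1 and 2 agree on P4; apply P4→P2 and equate their P2 entries. Rows 1 and 3 agree on P4; apply P4→P2 and equate their P2 entries. Rows 1 and 2 agree on P2, P4; apply P2, P4→P1 and equate their P1 entries. Rows 1 and 3 agree on P2, P4; apply P2, P4→P1 and equate their P1 entries. Row 1 is now all distinguished symbols — the join is lossless.
Dependency preservation: the restricted closure of {P5} across the fragments never reaches {P1, P2}, so P5 → P1, P2 cannot be enforced without a join — not preserved.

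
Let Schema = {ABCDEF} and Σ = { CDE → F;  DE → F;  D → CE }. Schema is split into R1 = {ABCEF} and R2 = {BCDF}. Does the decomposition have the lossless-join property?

No

Common attributes: R1 ∩ R2 = {BCF}.
No dependency enlarges {BCF}, so (BCF)⁺ = {BCF}.
The closure contains neither all of R1 = {ABCEF} nor all of R2 = {BCDF}, so the common attributes are not a superkey of either fragment. The join is lossy.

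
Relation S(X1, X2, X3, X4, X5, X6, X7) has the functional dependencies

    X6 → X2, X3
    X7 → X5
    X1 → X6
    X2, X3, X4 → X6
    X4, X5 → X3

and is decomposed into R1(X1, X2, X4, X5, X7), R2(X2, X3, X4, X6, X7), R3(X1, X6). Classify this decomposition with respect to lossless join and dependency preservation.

Lossless test (chase): Rows 2 and 3 agree on X6; apply X6→X2, X3 and equate their X2, X3 entries. Rows 1 and 2 agree on X7; apply X7→X5 and equate their X5 entries. Rows 1 and 3 agree on X1; apply X1→X6 and equate their X6 entries. Rows 1 and 2 agree on X4, X5; apply X4, X5→X3 and equate their X3 entries. Row 1 is now all distinguished symbols — the join is lossless.
Dependency preservation: the restricted closure of {X4, X5} across the fragments never reaches {X3}, so X4, X5 → X3 cannot be enforced without a join — not preserved.

lossless but not dependency-preserving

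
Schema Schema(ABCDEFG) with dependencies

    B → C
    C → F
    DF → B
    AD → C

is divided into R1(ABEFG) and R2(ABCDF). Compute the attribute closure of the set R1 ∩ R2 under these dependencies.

R1 ∩ R2 = {ABF}.
B → C applies, adding C
Closure: {ABCF}.

ABCF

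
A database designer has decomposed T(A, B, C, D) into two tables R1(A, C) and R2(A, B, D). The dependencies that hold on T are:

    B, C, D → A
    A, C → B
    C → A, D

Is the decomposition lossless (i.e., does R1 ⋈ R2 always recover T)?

No

Common attributes: R1 ∩ R2 = {A}.
No dependency enlarges {A}, so (A)⁺ = {A}.
The closure contains neither all of R1 = {A, C} nor all of R2 = {A, B, D}, so the common attributes are not a superkey of either fragment. The join is lossy.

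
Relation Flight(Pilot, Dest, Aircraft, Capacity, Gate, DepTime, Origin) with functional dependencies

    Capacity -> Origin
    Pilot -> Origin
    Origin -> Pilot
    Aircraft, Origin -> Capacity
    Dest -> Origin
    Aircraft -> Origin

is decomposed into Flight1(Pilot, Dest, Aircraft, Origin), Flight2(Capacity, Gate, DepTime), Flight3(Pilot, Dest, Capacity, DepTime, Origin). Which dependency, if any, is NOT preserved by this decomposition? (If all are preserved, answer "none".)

Aircraft, Origin -> Capacity

Check Aircraft, Origin → Capacity: no single fragment contains all of {Aircraft, Capacity, Origin}, and the restricted closure of {Aircraft, Origin} across the fragments never reaches {Capacity}.
Capacity → Origin is preserved.
Pilot → Origin is preserved.
Origin → Pilot is preserved.
Dest → Origin is preserved.
Aircraft → Origin is preserved.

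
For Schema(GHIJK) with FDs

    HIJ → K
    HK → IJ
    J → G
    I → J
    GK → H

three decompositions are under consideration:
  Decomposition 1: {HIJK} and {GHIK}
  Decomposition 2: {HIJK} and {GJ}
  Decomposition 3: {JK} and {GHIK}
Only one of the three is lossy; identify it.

Decomposition 3

Decomposition 1: common = {HIK}, closure = {GHIJK} → lossless.
Decomposition 2: common = {J}, closure = {GJ} → lossless.
Decomposition 3: common = {K}, closure = {K} → lossy.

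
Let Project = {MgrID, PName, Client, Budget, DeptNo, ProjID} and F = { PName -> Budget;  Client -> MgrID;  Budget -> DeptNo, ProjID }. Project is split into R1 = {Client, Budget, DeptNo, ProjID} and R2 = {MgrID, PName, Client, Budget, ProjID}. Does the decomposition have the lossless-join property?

Yes

Common attributes: R1 ∩ R2 = {Client, Budget, ProjID}.
Closure of {Client, Budget, ProjID}: Client → MgrID applies, adding MgrID; Budget → DeptNo, ProjID applies, adding DeptNo. So (Client, Budget, ProjID)⁺ = {MgrID, Client, Budget, DeptNo, ProjID}.
This closure contains every attribute of R1, so R1 ∩ R2 → R1. The join is lossless.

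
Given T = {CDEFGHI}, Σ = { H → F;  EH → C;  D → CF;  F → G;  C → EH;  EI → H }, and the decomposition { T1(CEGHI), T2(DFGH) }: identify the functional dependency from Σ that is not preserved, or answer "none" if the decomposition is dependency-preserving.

D → CF

Check D → CF: no single fragment contains all of {CDF}, and the restricted closure of {D} across the fragments never reaches {CF}.
H → F is preserved.
EH → C is preserved.
F → G is preserved.
C → EH is preserved.
EI → H is preserved.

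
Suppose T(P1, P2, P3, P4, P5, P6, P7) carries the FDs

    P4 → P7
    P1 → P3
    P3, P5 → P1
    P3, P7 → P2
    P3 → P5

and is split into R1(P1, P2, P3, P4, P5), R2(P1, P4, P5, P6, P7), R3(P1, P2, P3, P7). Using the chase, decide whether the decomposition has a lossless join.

Yes

Chase test. Columns are P1, P2, P3, P4, P5, P6, P7; row i has aⱼ where attribute j ∈ Ri, else bᵢⱼ.
Initial tableau (one row per fragment):
  row 1: a1 a2 a3 a4 a5 b16 b17
  row 2: a1 b22 b23 a4 a5 a6 a7
  row 3: a1 a2 a3 b34 b35 b36 a7
Rows 1 and 2 agree on P4; apply P4→P7 and equate their P7 entries.
Rows 1 and 2 agree on P1; apply P1→P3 and equate their P3 entries.
Rows 1 and 2 agree on P3, P7; apply P3, P7→P2 and equate their P2 entries.
Rows 1 and 3 agree on P3; apply P3→P5 and equate their P5 entries.
Row 2 is now all distinguished symbols — the join is lossless.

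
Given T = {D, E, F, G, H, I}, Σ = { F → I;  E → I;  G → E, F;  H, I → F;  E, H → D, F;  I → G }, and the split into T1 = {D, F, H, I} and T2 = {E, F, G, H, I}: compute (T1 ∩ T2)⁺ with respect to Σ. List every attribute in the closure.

T1 ∩ T2 = {F, H, I}.
I → G applies, adding G
G → E, F applies, adding E
E, H → D, F applies, adding D
Closure: {D, E, F, G, H, I}.

D, E, F, G, H, I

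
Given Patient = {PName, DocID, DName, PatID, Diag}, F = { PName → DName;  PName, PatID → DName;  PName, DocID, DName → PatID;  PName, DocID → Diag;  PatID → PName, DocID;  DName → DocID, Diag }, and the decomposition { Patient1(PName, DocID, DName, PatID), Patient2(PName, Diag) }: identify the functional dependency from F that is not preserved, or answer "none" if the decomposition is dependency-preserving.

DName → DocID, Diag

Check DName → DocID, Diag: no single fragment contains all of {DocID, DName, Diag}, and the restricted closure of {DName} across the fragments never reaches {DocID, Diag}.
PName → DName is preserved.
PName, PatID → DName is preserved.
PName, DocID, DName → PatID is preserved.
PName, DocID → Diag is preserved.
PatID → PName, DocID is preserved.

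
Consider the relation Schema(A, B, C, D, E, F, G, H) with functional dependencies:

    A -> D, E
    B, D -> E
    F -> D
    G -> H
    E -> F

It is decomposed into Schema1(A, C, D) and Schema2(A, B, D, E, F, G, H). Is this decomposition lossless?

No

Common attributes: Schema1 ∩ Schema2 = {A, D}.
Closure of {A, D}: A → D, E applies, adding E; E → F applies, adding F. So (A, D)⁺ = {A, D, E, F}.
The closure contains neither all of Schema1 = {A, C, D} nor all of Schema2 = {A, B, D, E, F, G, H}, so the common attributes are not a superkey of either fragment. The join is lossy.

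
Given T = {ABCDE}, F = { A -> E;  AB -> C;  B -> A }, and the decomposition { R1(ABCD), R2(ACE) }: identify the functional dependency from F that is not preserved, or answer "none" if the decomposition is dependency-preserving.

A → E lies within R2.
AB → C lies within R1.
B → A lies within R1.
Every dependency is enforceable on the fragments, so the decomposition is dependency-preserving.

none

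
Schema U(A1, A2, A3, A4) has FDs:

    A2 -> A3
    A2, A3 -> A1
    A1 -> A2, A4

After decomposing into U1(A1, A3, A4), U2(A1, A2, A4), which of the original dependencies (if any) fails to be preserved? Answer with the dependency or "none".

A2 → A3: restricted closure across fragments reaches A3.
A2, A3 → A1: restricted closure across fragments reaches A1.
A1 → A2, A4 lies within U2.
Every dependency is enforceable on the fragments, so the decomposition is dependency-preserving.

none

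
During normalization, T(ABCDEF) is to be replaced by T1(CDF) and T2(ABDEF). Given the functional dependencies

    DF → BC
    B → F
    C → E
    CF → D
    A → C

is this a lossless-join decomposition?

Yes

Common attributes: T1 ∩ T2 = {DF}.
Closure of {DF}: DF → BC applies, adding BC; C → E applies, adding E. So (DF)⁺ = {BCDEF}.
This closure contains every attribute of T1, so T1 ∩ T2 → T1. The join is lossless.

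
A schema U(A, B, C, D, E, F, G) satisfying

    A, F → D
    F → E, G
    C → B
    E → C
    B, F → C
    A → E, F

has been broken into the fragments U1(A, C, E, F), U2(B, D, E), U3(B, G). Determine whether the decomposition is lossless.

No

Chase test. Columns are A, B, C, D, E, F, G; row i has aⱼ where attribute j ∈ Ui, else bᵢⱼ.
Initial tableau (one row per fragment):
  row 1: a1 b12 a3 b14 a5 a6 b17
  row 2: b21 a2 b23 a4 a5 b26 b27
  row 3: b31 a2 b33 b34 b35 b36 a7
Rows 1 and 2 agree on E; apply E→C and equate their C entries.
Rows 1 and 2 agree on C; apply C→B and equate their B entries.
No row becomes fully distinguished — the join is lossy.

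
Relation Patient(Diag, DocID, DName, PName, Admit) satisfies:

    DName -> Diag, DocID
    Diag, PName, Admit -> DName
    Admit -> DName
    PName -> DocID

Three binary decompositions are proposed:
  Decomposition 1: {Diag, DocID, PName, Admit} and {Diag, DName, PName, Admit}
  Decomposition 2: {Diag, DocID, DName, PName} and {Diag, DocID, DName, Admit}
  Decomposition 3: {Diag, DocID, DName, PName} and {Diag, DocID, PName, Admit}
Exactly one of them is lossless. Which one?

Decomposition 1: common = {Diag, PName, Admit}, closure = {Diag, DocID, DName, PName, Admit} → lossless.
Decomposition 2: common = {Diag, DocID, DName}, closure = {Diag, DocID, DName} → lossy.
Decomposition 3: common = {Diag, DocID, PName}, closure = {Diag, DocID, PName} → lossy.

Decomposition 1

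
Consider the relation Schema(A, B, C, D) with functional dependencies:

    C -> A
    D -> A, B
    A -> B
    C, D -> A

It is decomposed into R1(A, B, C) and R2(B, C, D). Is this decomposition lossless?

Common attributes: R1 ∩ R2 = {B, C}.
Closure of {B, C}: C → A applies, adding A. So (B, C)⁺ = {A, B, C}.
This closure contains every attribute of R1, so R1 ∩ R2 → R1. The join is lossless.

Yes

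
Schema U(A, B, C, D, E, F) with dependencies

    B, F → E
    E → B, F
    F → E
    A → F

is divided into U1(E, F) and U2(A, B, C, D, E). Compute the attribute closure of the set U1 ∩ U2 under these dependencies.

B, E, F

U1 ∩ U2 = {E}.
E → B, F applies, adding B, F
Closure: {B, E, F}.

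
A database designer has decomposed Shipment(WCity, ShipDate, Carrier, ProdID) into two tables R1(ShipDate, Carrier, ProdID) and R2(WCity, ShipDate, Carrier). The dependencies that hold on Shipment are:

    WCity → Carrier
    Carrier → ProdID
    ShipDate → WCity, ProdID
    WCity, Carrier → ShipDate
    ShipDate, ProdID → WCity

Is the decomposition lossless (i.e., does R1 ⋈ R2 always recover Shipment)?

Yes

Common attributes: R1 ∩ R2 = {ShipDate, Carrier}.
Closure of {ShipDate, Carrier}: Carrier → ProdID applies, adding ProdID; ShipDate → WCity, ProdID applies, adding WCity. So (ShipDate, Carrier)⁺ = {WCity, ShipDate, Carrier, ProdID}.
This closure contains every attribute of R1, so R1 ∩ R2 → R1. The join is lossless.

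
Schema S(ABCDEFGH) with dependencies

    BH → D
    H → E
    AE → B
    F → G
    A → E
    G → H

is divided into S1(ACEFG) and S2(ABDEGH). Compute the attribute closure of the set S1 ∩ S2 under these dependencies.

ABDEGH

S1 ∩ S2 = {AEG}.
AE → B applies, adding B
G → H applies, adding H
BH → D applies, adding D
Closure: {ABDEGH}.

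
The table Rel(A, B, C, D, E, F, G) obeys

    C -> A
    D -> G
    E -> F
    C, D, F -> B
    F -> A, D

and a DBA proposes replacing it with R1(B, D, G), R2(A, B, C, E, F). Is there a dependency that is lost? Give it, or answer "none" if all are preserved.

F -> A, D

Check F → A, D: no single fragment contains all of {A, D, F}, and the restricted closure of {F} across the fragments never reaches {A, D}.
C → A is preserved.
D → G is preserved.
E → F is preserved.
C, D, F → B is preserved.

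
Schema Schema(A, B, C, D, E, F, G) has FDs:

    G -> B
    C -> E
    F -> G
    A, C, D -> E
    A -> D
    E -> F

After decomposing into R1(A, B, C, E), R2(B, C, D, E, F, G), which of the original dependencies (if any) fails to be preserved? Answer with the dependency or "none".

A -> D

Check A → D: no single fragment contains all of {A, D}, and the restricted closure of {A} across the fragments never reaches {D}.
G → B is preserved.
C → E is preserved.
F → G is preserved.
A, C, D → E is preserved.
E → F is preserved.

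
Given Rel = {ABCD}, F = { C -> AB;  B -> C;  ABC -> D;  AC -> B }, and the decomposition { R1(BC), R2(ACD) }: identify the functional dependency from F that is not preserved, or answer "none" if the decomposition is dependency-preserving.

none

C → AB: restricted closure across fragments reaches AB.
B → C lies within R1.
ABC → D: restricted closure across fragments reaches D.
AC → B: restricted closure across fragments reaches B.
Every dependency is enforceable on the fragments, so the decomposition is dependency-preserving.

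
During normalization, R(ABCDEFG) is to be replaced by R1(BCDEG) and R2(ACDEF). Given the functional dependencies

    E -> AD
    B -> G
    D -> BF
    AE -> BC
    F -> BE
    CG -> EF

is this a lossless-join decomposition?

Yes

Common attributes: R1 ∩ R2 = {CDE}.
Closure of {CDE}: E → AD applies, adding A; D → BF applies, adding BF; B → G applies, adding G. So (CDE)⁺ = {ABCDEFG}.
This closure contains every attribute of R1, so R1 ∩ R2 → R1. The join is lossless.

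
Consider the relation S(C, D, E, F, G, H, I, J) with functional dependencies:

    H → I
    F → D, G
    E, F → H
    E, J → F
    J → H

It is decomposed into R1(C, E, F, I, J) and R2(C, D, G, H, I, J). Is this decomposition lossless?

No

Common attributes: R1 ∩ R2 = {C, I, J}.
Closure of {C, I, J}: J → H applies, adding H. So (C, I, J)⁺ = {C, H, I, J}.
The closure contains neither all of R1 = {C, E, F, I, J} nor all of R2 = {C, D, G, H, I, J}, so the common attributes are not a superkey of either fragment. The join is lossy.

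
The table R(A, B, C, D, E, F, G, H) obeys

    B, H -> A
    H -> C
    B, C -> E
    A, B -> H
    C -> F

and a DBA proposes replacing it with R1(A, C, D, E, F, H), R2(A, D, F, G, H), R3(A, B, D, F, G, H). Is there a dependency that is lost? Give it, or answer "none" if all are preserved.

B, C -> E

Check B, C → E: no single fragment contains all of {B, C, E}, and the restricted closure of {B, C} across the fragments never reaches {E}.
B, H → A is preserved.
H → C is preserved.
A, B → H is preserved.
C → F is preserved.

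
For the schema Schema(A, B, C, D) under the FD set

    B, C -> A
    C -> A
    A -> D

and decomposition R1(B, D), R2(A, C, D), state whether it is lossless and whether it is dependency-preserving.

lossy but dependency-preserving

Lossless test: (D)⁺ = {D}, which is a superkey of neither fragment — lossy.
Dependency preservation: B, C → A is not contained in any single fragment, but the restricted closure of its left-hand side across the fragments still reaches the right-hand side; the remaining FDs each lie inside some fragment. All dependencies are preserved.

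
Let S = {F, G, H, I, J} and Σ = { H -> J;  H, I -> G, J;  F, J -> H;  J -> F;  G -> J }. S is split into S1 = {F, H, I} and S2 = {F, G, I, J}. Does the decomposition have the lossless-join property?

Common attributes: S1 ∩ S2 = {F, I}.
No dependency enlarges {F, I}, so (F, I)⁺ = {F, I}.
The closure contains neither all of S1 = {F, H, I} nor all of S2 = {F, G, I, J}, so the common attributes are not a superkey of either fragment. The join is lossy.

No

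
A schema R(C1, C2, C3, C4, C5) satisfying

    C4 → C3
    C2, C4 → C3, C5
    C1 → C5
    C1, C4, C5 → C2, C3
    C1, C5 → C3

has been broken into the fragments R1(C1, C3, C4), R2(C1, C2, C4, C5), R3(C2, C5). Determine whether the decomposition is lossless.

Chase test. Columns are C1, C2, C3, C4, C5; row i has aⱼ where attribute j ∈ Ri, else bᵢⱼ.
Initial tableau (one row per fragment):
  row 1: a1 b12 a3 a4 b15
  row 2: a1 a2 b23 a4 a5
  row 3: b31 a2 b33 b34 a5
Rows 1 and 2 agree on C4; apply C4→C3 and equate their C3 entries.
Rows 1 and 2 agree on C1; apply C1→C5 and equate their C5 entries.
Rows 1 and 2 agree on C1, C4, C5; apply C1, C4, C5→C2, C3 and equate their C2, C3 entries.
Row 1 is now all distinguished symbols — the join is lossless.

Yes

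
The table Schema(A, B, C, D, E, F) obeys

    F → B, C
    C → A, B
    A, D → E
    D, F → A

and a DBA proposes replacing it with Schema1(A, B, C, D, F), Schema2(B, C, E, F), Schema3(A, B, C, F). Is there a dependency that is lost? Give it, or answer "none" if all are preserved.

A, D → E

Check A, D → E: no single fragment contains all of {A, D, E}, and the restricted closure of {A, D} across the fragments never reaches {E}.
F → B, C is preserved.
C → A, B is preserved.
D, F → A is preserved.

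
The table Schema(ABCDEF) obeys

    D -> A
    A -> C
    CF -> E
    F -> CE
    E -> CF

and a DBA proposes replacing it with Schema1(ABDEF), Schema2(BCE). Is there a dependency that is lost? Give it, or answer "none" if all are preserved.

Check A → C: no single fragment contains all of {AC}, and the restricted closure of {A} across the fragments never reaches {C}.
D → A is preserved.
CF → E is preserved.
F → CE is preserved.
E → CF is preserved.

A -> C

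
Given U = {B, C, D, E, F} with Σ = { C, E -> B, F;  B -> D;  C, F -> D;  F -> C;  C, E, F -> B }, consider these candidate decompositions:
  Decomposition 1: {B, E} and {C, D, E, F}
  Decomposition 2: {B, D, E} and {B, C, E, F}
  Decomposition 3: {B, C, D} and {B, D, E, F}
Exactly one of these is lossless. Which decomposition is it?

Decomposition 1: common = {E}, closure = {E} → lossy.
Decomposition 2: common = {B, E}, closure = {B, D, E} → lossless.
Decomposition 3: common = {B, D}, closure = {B, D} → lossy.

Decomposition 2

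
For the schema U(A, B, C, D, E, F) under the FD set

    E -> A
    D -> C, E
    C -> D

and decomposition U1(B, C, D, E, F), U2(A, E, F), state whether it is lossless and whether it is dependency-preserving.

Lossless test: (E, F)⁺ = {A, E, F}, which contains all of one fragment — lossless.
Dependency preservation: every FD's attributes lie within a single fragment, so each can be enforced locally — preserved.

lossless and dependency-preserving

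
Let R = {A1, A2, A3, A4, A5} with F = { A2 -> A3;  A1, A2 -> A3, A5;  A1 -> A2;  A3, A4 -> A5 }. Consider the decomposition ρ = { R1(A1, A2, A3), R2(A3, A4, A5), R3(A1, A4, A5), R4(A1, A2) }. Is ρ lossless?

Yes

Chase test. Columns are A1, A2, A3, A4, A5; row i has aⱼ where attribute j ∈ Ri, else bᵢⱼ.
Initial tableau (one row per fragment):
  row 1: a1 a2 a3 b14 b15
  row 2: b21 b22 a3 a4 a5
  row 3: a1 b32 b33 a4 a5
  row 4: a1 a2 b43 b44 b45
Rows 1 and 4 agree on A2; apply A2→A3 and equate their A3 entries.
Rows 1 and 4 agree on A1, A2; apply A1, A2→A3, A5 and equate their A3, A5 entries.
Rows 1 and 3 agree on A1; apply A1→A2 and equate their A2 entries.
Rows 1 and 3 agree on A2; apply A2→A3 and equate their A3 entries.
Rows 1 and 3 agree on A1, A2; apply A1, A2→A3, A5 and equate their A3, A5 entries.
Row 3 is now all distinguished symbols — the join is lossless.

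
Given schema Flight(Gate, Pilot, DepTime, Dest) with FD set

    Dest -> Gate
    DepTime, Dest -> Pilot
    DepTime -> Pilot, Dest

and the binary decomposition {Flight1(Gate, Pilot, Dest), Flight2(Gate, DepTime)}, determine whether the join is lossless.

No

Common attributes: Flight1 ∩ Flight2 = {Gate}.
No dependency enlarges {Gate}, so (Gate)⁺ = {Gate}.
The closure contains neither all of Flight1 = {Gate, Pilot, Dest} nor all of Flight2 = {Gate, DepTime}, so the common attributes are not a superkey of either fragment. The join is lossy.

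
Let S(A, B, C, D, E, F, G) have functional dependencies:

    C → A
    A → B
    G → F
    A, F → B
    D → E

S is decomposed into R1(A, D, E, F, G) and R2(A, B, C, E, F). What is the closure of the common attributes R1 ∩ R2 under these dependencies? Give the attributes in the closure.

R1 ∩ R2 = {A, E, F}.
A → B applies, adding B
Closure: {A, B, E, F}.

A, B, E, F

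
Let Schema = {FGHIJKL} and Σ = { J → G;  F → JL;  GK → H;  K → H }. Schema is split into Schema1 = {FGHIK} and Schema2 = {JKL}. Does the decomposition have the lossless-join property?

No

Common attributes: Schema1 ∩ Schema2 = {K}.
Closure of {K}: K → H applies, adding H. So (K)⁺ = {HK}.
The closure contains neither all of Schema1 = {FGHIK} nor all of Schema2 = {JKL}, so the common attributes are not a superkey of either fragment. The join is lossy.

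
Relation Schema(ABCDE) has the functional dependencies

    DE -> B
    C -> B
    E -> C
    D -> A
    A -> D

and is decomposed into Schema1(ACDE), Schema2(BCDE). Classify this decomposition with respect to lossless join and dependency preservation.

lossless and dependency-preserving

Lossless test: (CDE)⁺ = {ABCDE}, which contains all of one fragment — lossless.
Dependency preservation: every FD's attributes lie within a single fragment, so each can be enforced locally — preserved.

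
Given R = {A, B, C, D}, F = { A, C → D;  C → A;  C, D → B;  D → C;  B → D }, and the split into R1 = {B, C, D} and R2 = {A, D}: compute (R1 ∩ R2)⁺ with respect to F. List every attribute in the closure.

A, B, C, D

R1 ∩ R2 = {D}.
D → C applies, adding C
C → A applies, adding A
C, D → B applies, adding B
Closure: {A, B, C, D}.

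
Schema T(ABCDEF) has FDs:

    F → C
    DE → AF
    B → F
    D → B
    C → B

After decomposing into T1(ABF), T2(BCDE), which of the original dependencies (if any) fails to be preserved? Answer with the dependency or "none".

DE → AF

Check DE → AF: no single fragment contains all of {ADEF}, and the restricted closure of {DE} across the fragments never reaches {AF}.
F → C is preserved.
B → F is preserved.
D → B is preserved.
C → B is preserved.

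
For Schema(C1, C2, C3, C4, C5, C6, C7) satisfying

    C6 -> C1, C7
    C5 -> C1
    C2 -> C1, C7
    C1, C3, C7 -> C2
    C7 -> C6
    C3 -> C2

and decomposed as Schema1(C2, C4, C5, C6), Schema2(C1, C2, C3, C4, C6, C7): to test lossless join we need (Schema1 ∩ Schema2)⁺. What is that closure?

C1, C2, C4, C6, C7

Schema1 ∩ Schema2 = {C2, C4, C6}.
C6 → C1, C7 applies, adding C1, C7
Closure: {C1, C2, C4, C6, C7}.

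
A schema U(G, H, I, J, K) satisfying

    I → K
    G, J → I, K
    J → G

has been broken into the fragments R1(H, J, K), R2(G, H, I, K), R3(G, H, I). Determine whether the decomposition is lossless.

No

Chase test. Columns are G, H, I, J, K; row i has aⱼ where attribute j ∈ Ri, else bᵢⱼ.
Initial tableau (one row per fragment):
  row 1: b11 a2 b13 a4 a5
  row 2: a1 a2 a3 b24 a5
  row 3: a1 a2 a3 b34 b35
Rows 2 and 3 agree on I; apply I→K and equate their K entries.
No row becomes fully distinguished — the join is lossy.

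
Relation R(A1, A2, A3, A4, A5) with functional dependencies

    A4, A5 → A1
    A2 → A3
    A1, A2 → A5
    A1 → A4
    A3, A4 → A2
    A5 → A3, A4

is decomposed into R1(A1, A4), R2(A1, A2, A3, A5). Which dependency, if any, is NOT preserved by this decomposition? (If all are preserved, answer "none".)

A3, A4 → A2

Check A3, A4 → A2: no single fragment contains all of {A2, A3, A4}, and the restricted closure of {A3, A4} across the fragments never reaches {A2}.
A4, A5 → A1 is preserved.
A2 → A3 is preserved.
A1, A2 → A5 is preserved.
A1 → A4 is preserved.
A5 → A3, A4 is preserved.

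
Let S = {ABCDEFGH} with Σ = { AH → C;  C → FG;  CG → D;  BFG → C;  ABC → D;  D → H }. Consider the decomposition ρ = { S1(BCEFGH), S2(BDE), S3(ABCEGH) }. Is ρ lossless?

No

Chase test. Columns are ABCDEFGH; row i has aⱼ where attribute j ∈ Si, else bᵢⱼ.
Initial tableau (one row per fragment):
  row 1: b11 a2 a3 b14 a5 a6 a7 a8
  row 2: b21 a2 b23 a4 a5 b26 b27 b28
  row 3: a1 a2 a3 b34 a5 b36 a7 a8
Rows 1 and 3 agree on C; apply C→FG and equate their FG entries.
Rows 1 and 3 agree on CG; apply CG→D and equate their D entries.
No row becomes fully distinguished — the join is lossy.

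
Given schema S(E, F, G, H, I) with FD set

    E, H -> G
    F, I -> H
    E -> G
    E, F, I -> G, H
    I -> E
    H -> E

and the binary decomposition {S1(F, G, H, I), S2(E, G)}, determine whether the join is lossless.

Common attributes: S1 ∩ S2 = {G}.
No dependency enlarges {G}, so (G)⁺ = {G}.
The closure contains neither all of S1 = {F, G, H, I} nor all of S2 = {E, G}, so the common attributes are not a superkey of either fragment. The join is lossy.

No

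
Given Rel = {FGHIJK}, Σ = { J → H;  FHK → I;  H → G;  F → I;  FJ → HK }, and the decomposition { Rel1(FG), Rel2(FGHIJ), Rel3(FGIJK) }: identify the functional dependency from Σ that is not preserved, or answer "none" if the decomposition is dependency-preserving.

J → H lies within Rel2.
FHK → I: restricted closure across fragments reaches I.
H → G lies within Rel2.
F → I lies within Rel2.
FJ → HK: restricted closure across fragments reaches HK.
Every dependency is enforceable on the fragments, so the decomposition is dependency-preserving.

none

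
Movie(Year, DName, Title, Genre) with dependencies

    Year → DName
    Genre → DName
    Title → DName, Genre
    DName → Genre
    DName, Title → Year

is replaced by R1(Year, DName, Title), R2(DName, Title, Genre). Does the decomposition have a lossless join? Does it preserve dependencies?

lossless and dependency-preserving

Lossless test: (DName, Title)⁺ = {Year, DName, Title, Genre}, which contains all of one fragment — lossless.
Dependency preservation: every FD's attributes lie within a single fragment, so each can be enforced locally — preserved.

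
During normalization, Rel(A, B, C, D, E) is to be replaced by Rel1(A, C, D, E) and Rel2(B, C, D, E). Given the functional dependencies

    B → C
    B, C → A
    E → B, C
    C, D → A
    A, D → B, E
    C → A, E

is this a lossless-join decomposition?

Common attributes: Rel1 ∩ Rel2 = {C, D, E}.
Closure of {C, D, E}: E → B, C applies, adding B; C, D → A applies, adding A. So (C, D, E)⁺ = {A, B, C, D, E}.
This closure contains every attribute of Rel1, so Rel1 ∩ Rel2 → Rel1. The join is lossless.

Yes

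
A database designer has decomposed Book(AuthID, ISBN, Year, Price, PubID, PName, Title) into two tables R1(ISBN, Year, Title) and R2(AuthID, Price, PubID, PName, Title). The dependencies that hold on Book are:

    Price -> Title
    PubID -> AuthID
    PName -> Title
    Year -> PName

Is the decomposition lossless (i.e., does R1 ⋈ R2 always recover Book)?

Common attributes: R1 ∩ R2 = {Title}.
No dependency enlarges {Title}, so (Title)⁺ = {Title}.
The closure contains neither all of R1 = {ISBN, Year, Title} nor all of R2 = {AuthID, Price, PubID, PName, Title}, so the common attributes are not a superkey of either fragment. The join is lossy.

No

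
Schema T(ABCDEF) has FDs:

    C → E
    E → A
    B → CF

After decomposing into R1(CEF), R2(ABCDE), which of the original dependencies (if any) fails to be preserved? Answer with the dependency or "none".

B → CF

Check B → CF: no single fragment contains all of {BCF}, and the restricted closure of {B} across the fragments never reaches {CF}.
C → E is preserved.
E → A is preserved.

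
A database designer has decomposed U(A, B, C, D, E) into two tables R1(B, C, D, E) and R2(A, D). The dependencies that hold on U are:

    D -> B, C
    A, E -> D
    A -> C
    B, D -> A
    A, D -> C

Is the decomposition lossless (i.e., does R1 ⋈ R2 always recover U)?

Yes

Common attributes: R1 ∩ R2 = {D}.
Closure of {D}: D → B, C applies, adding B, C; B, D → A applies, adding A. So (D)⁺ = {A, B, C, D}.
This closure contains every attribute of R2, so R1 ∩ R2 → R2. The join is lossless.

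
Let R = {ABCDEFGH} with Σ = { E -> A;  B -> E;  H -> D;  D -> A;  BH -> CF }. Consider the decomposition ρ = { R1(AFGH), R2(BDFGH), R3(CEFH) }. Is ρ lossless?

Chase test. Columns are ABCDEFGH; row i has aⱼ where attribute j ∈ Ri, else bᵢⱼ.
Initial tableau (one row per fragment):
  row 1: a1 b12 b13 b14 b15 a6 a7 a8
  row 2: b21 a2 b23 a4 b25 a6 a7 a8
  row 3: b31 b32 a3 b34 a5 a6 b37 a8
Rows 1 and 2 agree on H; apply H→D and equate their D entries.
Rows 1 and 3 agree on H; apply H→D and equate their D entries.
Rows 1 and 2 agree on D; apply D→A and equate their A entries.
Rows 1 and 3 agree on D; apply D→A and equate their A entries.
No row becomes fully distinguished — the join is lossy.

No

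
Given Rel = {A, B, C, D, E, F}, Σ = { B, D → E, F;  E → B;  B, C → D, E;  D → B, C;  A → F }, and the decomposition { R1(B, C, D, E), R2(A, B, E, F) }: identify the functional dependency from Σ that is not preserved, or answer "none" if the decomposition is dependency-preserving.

Check B, D → E, F: no single fragment contains all of {B, D, E, F}, and the restricted closure of {B, D} across the fragments never reaches {E, F}.
E → B is preserved.
B, C → D, E is preserved.
D → B, C is preserved.
A → F is preserved.

B, D → E, F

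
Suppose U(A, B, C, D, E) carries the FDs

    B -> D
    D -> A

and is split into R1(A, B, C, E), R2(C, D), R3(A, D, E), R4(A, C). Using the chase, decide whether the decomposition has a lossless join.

Chase test. Columns are A, B, C, D, E; row i has aⱼ where attribute j ∈ Ri, else bᵢⱼ.
Initial tableau (one row per fragment):
  row 1: a1 a2 a3 b14 a5
  row 2: b21 b22 a3 a4 b25
  row 3: a1 b32 b33 a4 a5
  row 4: a1 b42 a3 b44 b45
Rows 2 and 3 agree on D; apply D→A and equate their A entries.
No row becomes fully distinguished — the join is lossy.

No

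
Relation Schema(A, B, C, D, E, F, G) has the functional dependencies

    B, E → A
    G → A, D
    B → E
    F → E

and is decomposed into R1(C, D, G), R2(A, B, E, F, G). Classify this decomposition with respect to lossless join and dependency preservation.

Lossless test: (G)⁺ = {A, D, G}, which is a superkey of neither fragment — lossy.
Dependency preservation: G → A, D is not contained in any single fragment, but the restricted closure of its left-hand side across the fragments still reaches the right-hand side; the remaining FDs each lie inside some fragment. All dependencies are preserved.

lossy but dependency-preserving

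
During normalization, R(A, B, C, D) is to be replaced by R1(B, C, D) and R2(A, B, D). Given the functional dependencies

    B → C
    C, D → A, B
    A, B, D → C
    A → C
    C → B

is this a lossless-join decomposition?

Common attributes: R1 ∩ R2 = {B, D}.
Closure of {B, D}: B → C applies, adding C; C, D → A, B applies, adding A. So (B, D)⁺ = {A, B, C, D}.
This closure contains every attribute of R1, so R1 ∩ R2 → R1. The join is lossless.

Yes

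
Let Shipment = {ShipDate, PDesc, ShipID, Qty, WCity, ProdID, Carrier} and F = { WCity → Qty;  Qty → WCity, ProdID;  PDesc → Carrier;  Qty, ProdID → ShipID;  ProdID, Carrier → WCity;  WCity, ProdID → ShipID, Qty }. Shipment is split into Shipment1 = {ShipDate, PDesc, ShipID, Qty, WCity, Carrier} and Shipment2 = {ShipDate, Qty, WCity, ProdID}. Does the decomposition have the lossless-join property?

Yes

Common attributes: Shipment1 ∩ Shipment2 = {ShipDate, Qty, WCity}.
Closure of {ShipDate, Qty, WCity}: Qty → WCity, ProdID applies, adding ProdID; Qty, ProdID → ShipID applies, adding ShipID. So (ShipDate, Qty, WCity)⁺ = {ShipDate, ShipID, Qty, WCity, ProdID}.
This closure contains every attribute of Shipment2, so Shipment1 ∩ Shipment2 → Shipment2. The join is lossless.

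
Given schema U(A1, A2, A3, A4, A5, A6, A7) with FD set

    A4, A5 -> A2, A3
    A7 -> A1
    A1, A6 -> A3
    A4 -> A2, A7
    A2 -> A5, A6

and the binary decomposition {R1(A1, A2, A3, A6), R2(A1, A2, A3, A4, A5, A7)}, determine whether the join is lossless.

Common attributes: R1 ∩ R2 = {A1, A2, A3}.
Closure of {A1, A2, A3}: A2 → A5, A6 applies, adding A5, A6. So (A1, A2, A3)⁺ = {A1, A2, A3, A5, A6}.
This closure contains every attribute of R1, so R1 ∩ R2 → R1. The join is lossless.

Yes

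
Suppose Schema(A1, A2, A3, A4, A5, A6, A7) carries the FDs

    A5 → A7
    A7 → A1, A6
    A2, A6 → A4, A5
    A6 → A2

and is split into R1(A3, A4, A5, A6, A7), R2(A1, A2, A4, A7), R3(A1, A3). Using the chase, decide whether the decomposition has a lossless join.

Yes

Chase test. Columns are A1, A2, A3, A4, A5, A6, A7; row i has aⱼ where attribute j ∈ Ri, else bᵢⱼ.
Initial tableau (one row per fragment):
  row 1: b11 b12 a3 a4 a5 a6 a7
  row 2: a1 a2 b23 a4 b25 b26 a7
  row 3: a1 b32 a3 b34 b35 b36 b37
Rows 1 and 2 agree on A7; apply A7→A1, A6 and equate their A1, A6 entries.
Rows 1 and 2 agree on A6; apply A6→A2 and equate their A2 entries.
Rows 1 and 2 agree on A2, A6; apply A2, A6→A4, A5 and equate their A4, A5 entries.
Row 1 is now all distinguished symbols — the join is lossless.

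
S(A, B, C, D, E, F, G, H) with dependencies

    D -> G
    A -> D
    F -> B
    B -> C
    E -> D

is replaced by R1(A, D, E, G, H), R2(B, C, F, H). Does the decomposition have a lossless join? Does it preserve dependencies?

lossy but dependency-preserving

Lossless test: (H)⁺ = {H}, which is a superkey of neither fragment — lossy.
Dependency preservation: every FD's attributes lie within a single fragment, so each can be enforced locally — preserved.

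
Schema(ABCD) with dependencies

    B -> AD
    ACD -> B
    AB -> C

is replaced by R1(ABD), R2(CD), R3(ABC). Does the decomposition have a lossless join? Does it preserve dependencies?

Lossless test (chase): Rows 1 and 3 agree on B; apply B→AD and equate their AD entries. Rows 1 and 3 agree on AB; apply AB→C and equate their C entries. Row 1 is now all distinguished symbols — the join is lossless.
Dependency preservation: the restricted closure of {ACD} across the fragments never reaches {B}, so ACD → B cannot be enforced without a join — not preserved.

lossless but not dependency-preserving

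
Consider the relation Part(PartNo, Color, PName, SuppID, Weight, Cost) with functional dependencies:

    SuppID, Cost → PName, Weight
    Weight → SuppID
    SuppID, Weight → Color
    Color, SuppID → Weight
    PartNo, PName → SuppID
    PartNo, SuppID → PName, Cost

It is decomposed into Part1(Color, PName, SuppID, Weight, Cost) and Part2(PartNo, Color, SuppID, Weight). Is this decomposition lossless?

No

Common attributes: Part1 ∩ Part2 = {Color, SuppID, Weight}.
No dependency enlarges {Color, SuppID, Weight}, so (Color, SuppID, Weight)⁺ = {Color, SuppID, Weight}.
The closure contains neither all of Part1 = {Color, PName, SuppID, Weight, Cost} nor all of Part2 = {PartNo, Color, SuppID, Weight}, so the common attributes are not a superkey of either fragment. The join is lossy.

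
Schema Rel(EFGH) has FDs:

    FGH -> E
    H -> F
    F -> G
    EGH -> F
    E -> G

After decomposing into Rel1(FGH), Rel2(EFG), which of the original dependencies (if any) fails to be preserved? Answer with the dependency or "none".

Check FGH → E: no single fragment contains all of {EFGH}, and the restricted closure of {FGH} across the fragments never reaches {E}.
H → F is preserved.
F → G is preserved.
EGH → F is preserved.
E → G is preserved.

FGH -> E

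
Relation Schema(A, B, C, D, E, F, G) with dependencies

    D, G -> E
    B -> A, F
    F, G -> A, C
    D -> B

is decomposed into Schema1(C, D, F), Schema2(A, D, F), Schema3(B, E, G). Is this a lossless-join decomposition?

Chase test. Columns are A, B, C, D, E, F, G; row i has aⱼ where attribute j ∈ Schemai, else bᵢⱼ.
Initial tableau (one row per fragment):
  row 1: b11 b12 a3 a4 b15 a6 b17
  row 2: a1 b22 b23 a4 b25 a6 b27
  row 3: b31 a2 b33 b34 a5 b36 a7
Rows 1 and 2 agree on D; apply D→B and equate their B entries.
Rows 1 and 2 agree on B; apply B→A, F and equate their A, F entries.
No row becomes fully distinguished — the join is lossy.

No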